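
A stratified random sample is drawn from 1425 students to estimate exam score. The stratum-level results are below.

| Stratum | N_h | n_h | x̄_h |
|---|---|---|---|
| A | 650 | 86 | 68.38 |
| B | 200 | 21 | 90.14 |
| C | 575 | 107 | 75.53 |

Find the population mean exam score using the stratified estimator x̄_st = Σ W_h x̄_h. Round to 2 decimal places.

N = Σ N_h = 1425. Stratum weights W_h = N_h/N.
x̄_st = (650·68.38 + 200·90.14 + 575·75.53) / 1425 = 74.3191

x̄_st ≈ 74.32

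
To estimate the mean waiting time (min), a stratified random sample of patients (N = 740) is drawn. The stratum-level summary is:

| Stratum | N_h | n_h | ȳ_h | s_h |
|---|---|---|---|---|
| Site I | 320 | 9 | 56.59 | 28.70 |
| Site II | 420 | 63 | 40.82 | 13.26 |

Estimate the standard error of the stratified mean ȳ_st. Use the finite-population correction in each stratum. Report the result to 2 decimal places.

SE(ȳ_st) ≈ 4.17

V̂(ȳ_st) = Σ W_h² (1 − n_h/N_h) s_h²/n_h, with W_h = N_h/N and N = 740:
  stratum Site I: (320/740)²·(1 − 9/320)·28.70²/9 = 16.6329
  stratum Site II: (420/740)²·(1 − 63/420)·13.26²/63 = 0.764189
V̂(ȳ_st) = 17.3971
SE(ȳ_st) = √17.3971 = 4.17098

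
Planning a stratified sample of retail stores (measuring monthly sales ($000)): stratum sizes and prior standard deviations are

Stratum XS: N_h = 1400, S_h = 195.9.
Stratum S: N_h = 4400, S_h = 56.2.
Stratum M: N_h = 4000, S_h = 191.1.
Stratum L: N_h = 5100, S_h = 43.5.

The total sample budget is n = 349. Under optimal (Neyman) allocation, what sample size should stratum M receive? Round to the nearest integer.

Neyman allocation: n_h = n · N_h S_h / Σ N_i S_i, with n = 349.
  stratum XS: N_h·S_h = 1400·195.9 = 274260.00
  stratum S: N_h·S_h = 4400·56.2 = 247280.00
  stratum M: N_h·S_h = 4000·191.1 = 764400.00
  stratum L: N_h·S_h = 5100·43.5 = 221850.00
Σ N_h S_h = 1507790.00
n for stratum M = 349·764400.00/1507790.00 = 176.932 → 177

177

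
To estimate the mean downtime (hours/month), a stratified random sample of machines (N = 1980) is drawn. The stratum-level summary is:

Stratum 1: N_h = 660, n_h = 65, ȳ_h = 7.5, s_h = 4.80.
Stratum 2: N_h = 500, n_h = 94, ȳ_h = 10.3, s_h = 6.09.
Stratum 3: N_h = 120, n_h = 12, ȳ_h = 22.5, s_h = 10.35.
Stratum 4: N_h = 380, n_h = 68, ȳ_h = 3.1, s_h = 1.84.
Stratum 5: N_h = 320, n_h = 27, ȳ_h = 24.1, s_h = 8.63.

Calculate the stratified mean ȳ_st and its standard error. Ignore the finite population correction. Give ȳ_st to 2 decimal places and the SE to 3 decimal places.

ȳ_st ≈ 10.95, SE ≈ 0.414

ȳ_st = Σ W_h ȳ_h = (660·7.5 + 500·10.3 + 120·22.5 + 380·3.1 + 320·24.1)/1980 = 10.95455
V̂(ȳ_st) = Σ W_h² s_h²/n_h, with W_h = N_h/N and N = 1980:
  stratum 1: (660/1980)²·4.80²/65 = 0.0393846
  stratum 2: (500/1980)²·6.09²/94 = 0.0251603
  stratum 3: (120/1980)²·10.35²/12 = 0.0327893
  stratum 4: (380/1980)²·1.84²/68 = 0.00183385
  stratum 5: (320/1980)²·8.63²/27 = 0.0720489
V̂(ȳ_st) = 0.171217
SE(ȳ_st) = √0.171217 = 0.413784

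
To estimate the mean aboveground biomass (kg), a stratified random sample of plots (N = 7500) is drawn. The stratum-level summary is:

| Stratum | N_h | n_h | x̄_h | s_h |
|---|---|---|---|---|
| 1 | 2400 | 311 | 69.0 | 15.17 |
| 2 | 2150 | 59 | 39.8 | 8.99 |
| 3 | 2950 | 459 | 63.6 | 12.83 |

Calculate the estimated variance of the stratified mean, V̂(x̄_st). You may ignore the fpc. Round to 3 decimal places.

V̂(x̄_st) ≈ 0.244

V̂(x̄_st) = Σ W_h² s_h²/n_h, with W_h = N_h/N and N = 7500:
  stratum 1: (2400/7500)²·15.17²/311 = 0.0757723
  stratum 2: (2150/7500)²·8.99²/59 = 0.11257
  stratum 3: (2950/7500)²·12.83²/459 = 0.0554833
V̂(x̄_st) = 0.243825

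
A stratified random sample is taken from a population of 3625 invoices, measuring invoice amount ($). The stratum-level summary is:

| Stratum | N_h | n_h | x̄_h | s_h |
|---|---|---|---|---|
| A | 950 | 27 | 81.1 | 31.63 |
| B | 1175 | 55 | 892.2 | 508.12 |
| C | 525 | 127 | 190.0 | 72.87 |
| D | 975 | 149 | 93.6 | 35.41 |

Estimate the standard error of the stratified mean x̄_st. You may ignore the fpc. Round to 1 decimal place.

SE(x̄_st) ≈ 22.3

V̂(x̄_st) = Σ W_h² s_h²/n_h, with W_h = N_h/N and N = 3625:
  stratum A: (950/3625)²·31.63²/27 = 2.54487
  stratum B: (1175/3625)²·508.12²/55 = 493.207
  stratum C: (525/3625)²·72.87²/127 = 0.876994
  stratum D: (975/3625)²·35.41²/149 = 0.608778
V̂(x̄_st) = 497.238
SE(x̄_st) = √497.238 = 22.2988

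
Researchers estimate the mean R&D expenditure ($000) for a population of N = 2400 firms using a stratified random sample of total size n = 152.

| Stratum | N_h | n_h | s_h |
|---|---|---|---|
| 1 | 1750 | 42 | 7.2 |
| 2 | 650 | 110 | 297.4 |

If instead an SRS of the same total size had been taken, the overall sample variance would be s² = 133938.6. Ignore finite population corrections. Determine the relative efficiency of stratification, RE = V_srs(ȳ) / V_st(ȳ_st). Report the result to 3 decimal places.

V̂(ȳ_st) = Σ W_h² s_h²/n_h, with W_h = N_h/N and N = 2400:
  stratum 1: (1750/2400)²·7.2²/42 = 0.65625
  stratum 2: (650/2400)²·297.4²/110 = 58.9785
V_st = 59.6347
V_srs = s²/n = 133938.6/152 = 881.175
Relative efficiency = V_srs / V_st = 881.175/59.6347 = 14.7762

RE ≈ 14.776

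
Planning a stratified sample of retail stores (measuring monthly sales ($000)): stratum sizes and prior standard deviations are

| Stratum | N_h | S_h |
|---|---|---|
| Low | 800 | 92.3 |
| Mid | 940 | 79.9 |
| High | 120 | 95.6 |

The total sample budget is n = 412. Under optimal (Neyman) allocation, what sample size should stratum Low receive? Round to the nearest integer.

Neyman allocation: n_h = n · N_h S_h / Σ N_i S_i, with n = 412.
  stratum Low: N_h·S_h = 800·92.3 = 73840.00
  stratum Mid: N_h·S_h = 940·79.9 = 75106.00
  stratum High: N_h·S_h = 120·95.6 = 11472.00
Σ N_h S_h = 160418.00
n for stratum Low = 412·73840.00/160418.00 = 189.643 → 190

190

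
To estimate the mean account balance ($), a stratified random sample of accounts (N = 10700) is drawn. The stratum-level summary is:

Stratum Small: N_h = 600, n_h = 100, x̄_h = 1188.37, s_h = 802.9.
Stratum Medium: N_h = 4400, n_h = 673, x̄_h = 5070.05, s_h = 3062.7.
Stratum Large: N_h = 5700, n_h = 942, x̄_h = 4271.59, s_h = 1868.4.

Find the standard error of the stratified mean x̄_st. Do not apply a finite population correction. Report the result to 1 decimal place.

V̂(x̄_st) = Σ W_h² s_h²/n_h, with W_h = N_h/N and N = 10700:
  stratum Small: (600/10700)²·802.9²/100 = 20.2702
  stratum Medium: (4400/10700)²·3062.7²/673 = 2356.85
  stratum Large: (5700/10700)²·1868.4²/942 = 1051.65
V̂(x̄_st) = 3428.77
SE(x̄_st) = √3428.77 = 58.5557

SE(x̄_st) ≈ 58.6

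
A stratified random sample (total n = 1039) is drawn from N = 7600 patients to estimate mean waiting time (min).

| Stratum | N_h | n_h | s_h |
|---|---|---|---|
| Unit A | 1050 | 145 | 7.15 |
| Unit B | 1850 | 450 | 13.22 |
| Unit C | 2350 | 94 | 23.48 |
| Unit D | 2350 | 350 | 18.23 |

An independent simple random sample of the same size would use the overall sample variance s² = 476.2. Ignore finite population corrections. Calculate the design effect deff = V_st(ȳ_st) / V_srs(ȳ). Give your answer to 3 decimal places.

V̂(ȳ_st) = Σ W_h² s_h²/n_h, with W_h = N_h/N and N = 7600:
  stratum Unit A: (1050/7600)²·7.15²/145 = 0.0067297
  stratum Unit B: (1850/7600)²·13.22²/450 = 0.0230127
  stratum Unit C: (2350/7600)²·23.48²/94 = 0.56076
  stratum Unit D: (2350/7600)²·18.23²/350 = 0.0907849
V_st = 0.681287
V_srs = s²/n = 476.2/1039 = 0.458325
deff = V_st / V_srs = 0.681287/0.458325 = 1.4865

deff ≈ 1.486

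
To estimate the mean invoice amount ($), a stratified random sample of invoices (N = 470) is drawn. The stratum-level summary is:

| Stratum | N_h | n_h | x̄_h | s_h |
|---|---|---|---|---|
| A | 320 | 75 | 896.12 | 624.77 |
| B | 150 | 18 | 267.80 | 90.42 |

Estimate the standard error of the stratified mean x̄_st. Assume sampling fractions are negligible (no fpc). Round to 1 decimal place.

SE(x̄_st) ≈ 49.6

V̂(x̄_st) = Σ W_h² s_h²/n_h, with W_h = N_h/N and N = 470:
  stratum A: (320/470)²·624.77²/75 = 2412.59
  stratum B: (150/470)²·90.42²/18 = 46.264
V̂(x̄_st) = 2458.85
SE(x̄_st) = √2458.85 = 49.5868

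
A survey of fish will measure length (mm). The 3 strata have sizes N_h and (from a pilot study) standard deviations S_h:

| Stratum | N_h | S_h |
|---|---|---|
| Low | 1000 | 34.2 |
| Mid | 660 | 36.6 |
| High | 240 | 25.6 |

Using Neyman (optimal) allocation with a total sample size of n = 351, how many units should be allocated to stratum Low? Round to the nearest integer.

Neyman allocation: n_h = n · N_h S_h / Σ N_i S_i, with n = 351.
  stratum Low: N_h·S_h = 1000·34.2 = 34200.00
  stratum Mid: N_h·S_h = 660·36.6 = 24156.00
  stratum High: N_h·S_h = 240·25.6 = 6144.00
Σ N_h S_h = 64500.00
n for stratum Low = 351·34200.00/64500.00 = 186.112 → 186

186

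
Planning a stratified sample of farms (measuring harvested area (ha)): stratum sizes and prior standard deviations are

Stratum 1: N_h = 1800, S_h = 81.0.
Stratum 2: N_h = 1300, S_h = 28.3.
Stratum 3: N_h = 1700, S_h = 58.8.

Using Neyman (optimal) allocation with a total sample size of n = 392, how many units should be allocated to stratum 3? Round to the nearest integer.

139

Neyman allocation: n_h = n · N_h S_h / Σ N_i S_i, with n = 392.
  stratum 1: N_h·S_h = 1800·81.0 = 145800.00
  stratum 2: N_h·S_h = 1300·28.3 = 36790.00
  stratum 3: N_h·S_h = 1700·58.8 = 99960.00
Σ N_h S_h = 282550.00
n for stratum 3 = 392·99960.00/282550.00 = 138.681 → 139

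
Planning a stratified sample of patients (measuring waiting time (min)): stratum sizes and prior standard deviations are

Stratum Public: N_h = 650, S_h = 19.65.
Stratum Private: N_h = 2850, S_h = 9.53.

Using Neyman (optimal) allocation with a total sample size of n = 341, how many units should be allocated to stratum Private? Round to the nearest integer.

232

Neyman allocation: n_h = n · N_h S_h / Σ N_i S_i, with n = 341.
  stratum Public: N_h·S_h = 650·19.65 = 12772.50
  stratum Private: N_h·S_h = 2850·9.53 = 27160.50
Σ N_h S_h = 39933.00
n for stratum Private = 341·27160.50/39933.00 = 231.932 → 232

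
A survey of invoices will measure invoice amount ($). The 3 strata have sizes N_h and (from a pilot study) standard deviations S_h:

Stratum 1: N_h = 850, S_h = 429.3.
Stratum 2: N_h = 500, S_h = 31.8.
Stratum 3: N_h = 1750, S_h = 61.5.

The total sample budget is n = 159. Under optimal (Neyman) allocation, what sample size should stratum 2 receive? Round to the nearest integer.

Neyman allocation: n_h = n · N_h S_h / Σ N_i S_i, with n = 159.
  stratum 1: N_h·S_h = 850·429.3 = 364905.00
  stratum 2: N_h·S_h = 500·31.8 = 15900.00
  stratum 3: N_h·S_h = 1750·61.5 = 107625.00
Σ N_h S_h = 488430.00
n for stratum 2 = 159·15900.00/488430.00 = 5.176 → 5

5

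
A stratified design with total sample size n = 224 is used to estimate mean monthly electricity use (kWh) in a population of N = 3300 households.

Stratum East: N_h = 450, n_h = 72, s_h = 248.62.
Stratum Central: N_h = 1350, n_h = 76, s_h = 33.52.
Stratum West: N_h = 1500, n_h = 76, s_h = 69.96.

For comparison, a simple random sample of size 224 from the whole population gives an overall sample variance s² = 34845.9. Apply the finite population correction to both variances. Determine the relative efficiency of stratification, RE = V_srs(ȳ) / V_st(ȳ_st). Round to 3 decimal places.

V̂(ȳ_st) = Σ W_h² (1 − n_h/N_h) s_h²/n_h, with W_h = N_h/N and N = 3300:
  stratum East: (450/3300)²·(1 − 72/450)·248.62²/72 = 13.4096
  stratum Central: (1350/3300)²·(1 − 76/1350)·33.52²/76 = 2.33491
  stratum West: (1500/3300)²·(1 − 76/1500)·69.96²/76 = 12.6316
V_st = 28.3761
V_srs = (1 − 224/3300)·34845.9/224 = 145.003
Relative efficiency = V_srs / V_st = 145.003/28.3761 = 5.1100

RE ≈ 5.110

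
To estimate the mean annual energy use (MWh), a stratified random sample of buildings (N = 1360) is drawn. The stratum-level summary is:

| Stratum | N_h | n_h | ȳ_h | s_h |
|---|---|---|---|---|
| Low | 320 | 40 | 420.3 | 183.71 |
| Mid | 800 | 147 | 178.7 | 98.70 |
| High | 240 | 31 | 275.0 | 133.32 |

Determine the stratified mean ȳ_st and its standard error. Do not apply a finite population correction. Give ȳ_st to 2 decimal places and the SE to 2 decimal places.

ȳ_st = Σ W_h ȳ_h = (320·420.3 + 800·178.7 + 240·275.0)/1360 = 252.54118
V̂(ȳ_st) = Σ W_h² s_h²/n_h, with W_h = N_h/N and N = 1360:
  stratum Low: (320/1360)²·183.71²/40 = 46.7119
  stratum Mid: (800/1360)²·98.70²/147 = 22.9308
  stratum High: (240/1360)²·133.32²/31 = 17.8556
V̂(ȳ_st) = 87.4983
SE(ȳ_st) = √87.4983 = 9.35405

ȳ_st ≈ 252.54, SE ≈ 9.35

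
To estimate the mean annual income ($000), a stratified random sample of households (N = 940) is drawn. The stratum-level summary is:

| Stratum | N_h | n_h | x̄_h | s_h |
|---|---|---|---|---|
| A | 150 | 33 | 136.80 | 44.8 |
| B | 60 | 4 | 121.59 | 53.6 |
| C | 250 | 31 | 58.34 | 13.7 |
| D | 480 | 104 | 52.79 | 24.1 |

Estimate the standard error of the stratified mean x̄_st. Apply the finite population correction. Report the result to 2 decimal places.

SE(x̄_st) ≈ 2.34

V̂(x̄_st) = Σ W_h² (1 − n_h/N_h) s_h²/n_h, with W_h = N_h/N and N = 940:
  stratum A: (150/940)²·(1 − 33/150)·44.8²/33 = 1.20799
  stratum B: (60/940)²·(1 − 4/60)·53.6²/4 = 2.7312
  stratum C: (250/940)²·(1 − 31/250)·13.7²/31 = 0.375153
  stratum D: (480/940)²·(1 − 104/480)·24.1²/104 = 1.14071
V̂(x̄_st) = 5.45505
SE(x̄_st) = √5.45505 = 2.3356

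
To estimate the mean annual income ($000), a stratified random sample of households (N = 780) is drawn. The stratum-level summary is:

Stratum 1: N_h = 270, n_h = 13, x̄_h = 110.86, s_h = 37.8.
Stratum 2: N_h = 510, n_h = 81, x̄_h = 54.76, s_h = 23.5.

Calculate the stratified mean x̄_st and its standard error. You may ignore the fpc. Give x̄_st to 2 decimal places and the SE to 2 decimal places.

x̄_st = Σ W_h x̄_h = (270·110.86 + 510·54.76)/780 = 74.17923
V̂(x̄_st) = Σ W_h² s_h²/n_h, with W_h = N_h/N and N = 780:
  stratum 1: (270/780)²·37.8²/13 = 13.1698
  stratum 2: (510/780)²·23.5²/81 = 2.91475
V̂(x̄_st) = 16.0845
SE(x̄_st) = √16.0845 = 4.01055

x̄_st ≈ 74.18, SE ≈ 4.01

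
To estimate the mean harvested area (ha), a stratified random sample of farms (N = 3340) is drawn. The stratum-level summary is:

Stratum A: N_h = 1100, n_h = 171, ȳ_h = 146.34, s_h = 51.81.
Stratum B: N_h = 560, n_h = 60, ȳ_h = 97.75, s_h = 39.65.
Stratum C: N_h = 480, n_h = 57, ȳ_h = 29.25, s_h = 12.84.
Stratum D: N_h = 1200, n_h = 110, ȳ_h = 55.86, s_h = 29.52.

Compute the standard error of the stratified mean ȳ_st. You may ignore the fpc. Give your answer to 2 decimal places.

SE(ȳ_st) ≈ 1.88

V̂(ȳ_st) = Σ W_h² s_h²/n_h, with W_h = N_h/N and N = 3340:
  stratum A: (1100/3340)²·51.81²/171 = 1.70264
  stratum B: (560/3340)²·39.65²/60 = 0.736577
  stratum C: (480/3340)²·12.84²/57 = 0.0597372
  stratum D: (1200/3340)²·29.52²/110 = 1.02261
V̂(ȳ_st) = 3.52157
SE(ȳ_st) = √3.52157 = 1.87658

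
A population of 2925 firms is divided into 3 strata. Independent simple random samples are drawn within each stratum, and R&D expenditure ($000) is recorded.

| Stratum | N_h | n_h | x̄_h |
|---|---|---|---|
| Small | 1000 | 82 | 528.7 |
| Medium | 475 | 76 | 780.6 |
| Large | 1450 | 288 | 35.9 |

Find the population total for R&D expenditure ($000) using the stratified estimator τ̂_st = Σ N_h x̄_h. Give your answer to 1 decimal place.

τ̂_st = Σ N_h x̄_h = 1000·528.7 + 475·780.6 + 1450·35.9 = 951540.0

τ̂_st ≈ 951540.0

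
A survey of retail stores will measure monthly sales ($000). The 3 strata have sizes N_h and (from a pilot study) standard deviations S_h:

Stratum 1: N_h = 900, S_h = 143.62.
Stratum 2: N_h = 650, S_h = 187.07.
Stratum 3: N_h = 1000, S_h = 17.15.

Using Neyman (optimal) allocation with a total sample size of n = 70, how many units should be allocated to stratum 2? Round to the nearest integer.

32

Neyman allocation: n_h = n · N_h S_h / Σ N_i S_i, with n = 70.
  stratum 1: N_h·S_h = 900·143.62 = 129258.00
  stratum 2: N_h·S_h = 650·187.07 = 121595.50
  stratum 3: N_h·S_h = 1000·17.15 = 17150.00
Σ N_h S_h = 268003.50
n for stratum 2 = 70·121595.50/268003.50 = 31.760 → 32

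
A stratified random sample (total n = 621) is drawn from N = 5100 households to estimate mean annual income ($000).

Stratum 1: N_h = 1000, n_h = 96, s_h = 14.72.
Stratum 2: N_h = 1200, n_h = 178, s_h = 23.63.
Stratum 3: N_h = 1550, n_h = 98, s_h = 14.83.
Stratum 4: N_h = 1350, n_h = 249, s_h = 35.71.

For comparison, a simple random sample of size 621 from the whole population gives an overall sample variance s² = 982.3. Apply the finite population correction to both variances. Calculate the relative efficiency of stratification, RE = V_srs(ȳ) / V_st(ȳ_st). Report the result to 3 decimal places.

V̂(ȳ_st) = Σ W_h² (1 − n_h/N_h) s_h²/n_h, with W_h = N_h/N and N = 5100:
  stratum 1: (1000/5100)²·(1 − 96/1000)·14.72²/96 = 0.0784463
  stratum 2: (1200/5100)²·(1 − 178/1200)·23.63²/178 = 0.147911
  stratum 3: (1550/5100)²·(1 − 98/1550)·14.83²/98 = 0.194184
  stratum 4: (1350/5100)²·(1 − 249/1350)·35.71²/249 = 0.292658
V_st = 0.7132
V_srs = (1 − 621/5100)·982.3/621 = 1.3892
Relative efficiency = V_srs / V_st = 1.3892/0.7132 = 1.9478

RE ≈ 1.948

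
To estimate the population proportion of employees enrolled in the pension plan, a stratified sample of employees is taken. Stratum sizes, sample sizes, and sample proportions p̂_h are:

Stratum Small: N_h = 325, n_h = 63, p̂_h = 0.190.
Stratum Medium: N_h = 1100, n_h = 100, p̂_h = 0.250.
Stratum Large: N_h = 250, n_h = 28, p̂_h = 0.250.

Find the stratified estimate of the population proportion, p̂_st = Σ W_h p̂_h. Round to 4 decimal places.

p̂_st ≈ 0.2384

N = 1675; stratum weights W_h = N_h/N.
p̂_st = Σ W_h p̂_h = (325·0.190 + 1100·0.250 + 250·0.250)/1675 = 0.23836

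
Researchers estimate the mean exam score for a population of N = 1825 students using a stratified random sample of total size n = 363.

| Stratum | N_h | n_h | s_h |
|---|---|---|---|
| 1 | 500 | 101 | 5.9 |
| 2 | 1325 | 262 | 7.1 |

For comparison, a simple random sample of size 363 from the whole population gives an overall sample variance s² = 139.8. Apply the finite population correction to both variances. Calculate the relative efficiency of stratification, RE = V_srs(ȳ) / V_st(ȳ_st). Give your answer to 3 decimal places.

V̂(ȳ_st) = Σ W_h² (1 − n_h/N_h) s_h²/n_h, with W_h = N_h/N and N = 1825:
  stratum 1: (500/1825)²·(1 − 101/500)·5.9²/101 = 0.0206443
  stratum 2: (1325/1825)²·(1 − 262/1325)·7.1²/262 = 0.0813652
V_st = 0.10201
V_srs = (1 − 363/1825)·139.8/363 = 0.308521
Relative efficiency = V_srs / V_st = 0.308521/0.10201 = 3.0244

RE ≈ 3.024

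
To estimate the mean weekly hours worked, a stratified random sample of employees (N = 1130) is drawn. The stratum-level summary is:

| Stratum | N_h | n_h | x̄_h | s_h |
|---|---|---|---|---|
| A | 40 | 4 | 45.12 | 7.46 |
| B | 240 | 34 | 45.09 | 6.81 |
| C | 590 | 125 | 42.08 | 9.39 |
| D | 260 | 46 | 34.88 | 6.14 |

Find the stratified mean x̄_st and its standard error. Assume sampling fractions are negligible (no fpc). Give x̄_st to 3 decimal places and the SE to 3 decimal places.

x̄_st ≈ 41.170, SE ≈ 0.561

x̄_st = Σ W_h x̄_h = (40·45.12 + 240·45.09 + 590·42.08 + 260·34.88)/1130 = 41.17027
V̂(x̄_st) = Σ W_h² s_h²/n_h, with W_h = N_h/N and N = 1130:
  stratum A: (40/1130)²·7.46²/4 = 0.0174333
  stratum B: (240/1130)²·6.81²/34 = 0.0615291
  stratum C: (590/1130)²·9.39²/125 = 0.192295
  stratum D: (260/1130)²·6.14²/46 = 0.0433879
V̂(x̄_st) = 0.314646
SE(x̄_st) = √0.314646 = 0.560933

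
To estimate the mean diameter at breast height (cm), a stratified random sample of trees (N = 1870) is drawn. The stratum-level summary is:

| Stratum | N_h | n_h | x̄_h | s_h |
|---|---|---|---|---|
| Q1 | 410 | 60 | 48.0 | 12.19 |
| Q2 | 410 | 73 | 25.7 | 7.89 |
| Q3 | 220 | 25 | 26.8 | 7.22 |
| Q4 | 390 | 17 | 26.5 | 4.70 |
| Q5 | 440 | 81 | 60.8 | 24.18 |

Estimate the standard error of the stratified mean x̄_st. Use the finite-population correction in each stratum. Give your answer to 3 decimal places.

SE(x̄_st) ≈ 0.736

V̂(x̄_st) = Σ W_h² (1 − n_h/N_h) s_h²/n_h, with W_h = N_h/N and N = 1870:
  stratum Q1: (410/1870)²·(1 − 60/410)·12.19²/60 = 0.101631
  stratum Q2: (410/1870)²·(1 − 73/410)·7.89²/73 = 0.0336947
  stratum Q3: (220/1870)²·(1 − 25/220)·7.22²/25 = 0.0255805
  stratum Q4: (390/1870)²·(1 − 17/390)·4.70²/17 = 0.0540551
  stratum Q5: (440/1870)²·(1 − 81/440)·24.18²/81 = 0.326055
V̂(x̄_st) = 0.541016
SE(x̄_st) = √0.541016 = 0.735538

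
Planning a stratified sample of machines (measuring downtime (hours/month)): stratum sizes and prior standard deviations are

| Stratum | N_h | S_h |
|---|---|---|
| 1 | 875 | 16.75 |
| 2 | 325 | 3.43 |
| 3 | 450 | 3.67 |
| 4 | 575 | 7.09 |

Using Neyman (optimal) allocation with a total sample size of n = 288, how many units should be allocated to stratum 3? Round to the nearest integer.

Neyman allocation: n_h = n · N_h S_h / Σ N_i S_i, with n = 288.
  stratum 1: N_h·S_h = 875·16.75 = 14656.25
  stratum 2: N_h·S_h = 325·3.43 = 1114.75
  stratum 3: N_h·S_h = 450·3.67 = 1651.50
  stratum 4: N_h·S_h = 575·7.09 = 4076.75
Σ N_h S_h = 21499.25
n for stratum 3 = 288·1651.50/21499.25 = 22.123 → 22

22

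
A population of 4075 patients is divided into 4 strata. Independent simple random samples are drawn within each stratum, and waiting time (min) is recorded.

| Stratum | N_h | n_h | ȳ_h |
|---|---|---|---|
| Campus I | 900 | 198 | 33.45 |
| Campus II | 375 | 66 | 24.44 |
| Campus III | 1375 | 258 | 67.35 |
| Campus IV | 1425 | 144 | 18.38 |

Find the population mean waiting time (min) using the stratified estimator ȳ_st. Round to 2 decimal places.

N = Σ N_h = 4075. Stratum weights W_h = N_h/N.
ȳ_st = (900·33.45 + 375·24.44 + 1375·67.35 + 1425·18.38) / 4075 = 38.7896

ȳ_st ≈ 38.79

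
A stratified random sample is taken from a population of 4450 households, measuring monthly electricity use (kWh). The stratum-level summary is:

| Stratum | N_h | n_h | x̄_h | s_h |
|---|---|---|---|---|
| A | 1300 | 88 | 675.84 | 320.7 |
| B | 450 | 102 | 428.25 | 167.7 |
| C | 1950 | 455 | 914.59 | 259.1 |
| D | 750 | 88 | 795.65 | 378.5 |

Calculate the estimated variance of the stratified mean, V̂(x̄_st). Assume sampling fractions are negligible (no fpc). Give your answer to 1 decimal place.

V̂(x̄_st) ≈ 177.1

V̂(x̄_st) = Σ W_h² s_h²/n_h, with W_h = N_h/N and N = 4450:
  stratum A: (1300/4450)²·320.7²/88 = 99.7429
  stratum B: (450/4450)²·167.7²/102 = 2.81949
  stratum C: (1950/4450)²·259.1²/455 = 28.3317
  stratum D: (750/4450)²·378.5²/88 = 46.2436
V̂(x̄_st) = 177.138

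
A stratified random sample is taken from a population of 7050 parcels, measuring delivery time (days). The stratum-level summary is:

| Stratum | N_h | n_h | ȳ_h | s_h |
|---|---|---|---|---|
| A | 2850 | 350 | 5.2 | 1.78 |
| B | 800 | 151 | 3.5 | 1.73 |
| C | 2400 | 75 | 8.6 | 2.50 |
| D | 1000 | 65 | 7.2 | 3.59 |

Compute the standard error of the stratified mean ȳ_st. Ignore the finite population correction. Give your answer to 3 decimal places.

SE(ȳ_st) ≈ 0.124

V̂(ȳ_st) = Σ W_h² s_h²/n_h, with W_h = N_h/N and N = 7050:
  stratum A: (2850/7050)²·1.78²/350 = 0.00147939
  stratum B: (800/7050)²·1.73²/151 = 0.000255221
  stratum C: (2400/7050)²·2.50²/75 = 0.00965746
  stratum D: (1000/7050)²·3.59²/65 = 0.00398931
V̂(ȳ_st) = 0.0153814
SE(ȳ_st) = √0.0153814 = 0.124022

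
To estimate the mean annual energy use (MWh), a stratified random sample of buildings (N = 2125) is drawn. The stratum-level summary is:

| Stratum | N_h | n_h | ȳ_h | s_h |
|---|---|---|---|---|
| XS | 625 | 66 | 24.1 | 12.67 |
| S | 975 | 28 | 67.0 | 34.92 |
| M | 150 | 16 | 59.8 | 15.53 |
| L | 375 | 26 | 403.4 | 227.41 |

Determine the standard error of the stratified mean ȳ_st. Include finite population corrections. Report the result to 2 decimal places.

V̂(ȳ_st) = Σ W_h² (1 − n_h/N_h) s_h²/n_h, with W_h = N_h/N and N = 2125:
  stratum XS: (625/2125)²·(1 − 66/625)·12.67²/66 = 0.188184
  stratum S: (975/2125)²·(1 − 28/975)·34.92²/28 = 8.90486
  stratum M: (150/2125)²·(1 − 16/150)·15.53²/16 = 0.0670967
  stratum L: (375/2125)²·(1 − 26/375)·227.41²/26 = 57.648
V̂(ȳ_st) = 66.8082
SE(ȳ_st) = √66.8082 = 8.17363

SE(ȳ_st) ≈ 8.17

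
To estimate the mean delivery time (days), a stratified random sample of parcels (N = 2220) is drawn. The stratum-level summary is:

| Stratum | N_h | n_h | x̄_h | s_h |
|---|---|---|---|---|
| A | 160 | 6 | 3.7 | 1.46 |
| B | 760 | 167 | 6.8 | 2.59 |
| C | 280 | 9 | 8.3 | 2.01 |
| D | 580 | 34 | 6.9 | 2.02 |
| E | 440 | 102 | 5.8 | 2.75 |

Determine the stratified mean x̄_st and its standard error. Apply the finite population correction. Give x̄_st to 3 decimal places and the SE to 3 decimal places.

x̄_st ≈ 6.594, SE ≈ 0.149

x̄_st = Σ W_h x̄_h = (160·3.7 + 760·6.8 + 280·8.3 + 580·6.9 + 440·5.8)/2220 = 6.59369
V̂(x̄_st) = Σ W_h² (1 − n_h/N_h) s_h²/n_h, with W_h = N_h/N and N = 2220:
  stratum A: (160/2220)²·(1 − 6/160)·1.46²/6 = 0.00177619
  stratum B: (760/2220)²·(1 − 167/760)·2.59²/167 = 0.00367321
  stratum C: (280/2220)²·(1 − 9/280)·2.01²/9 = 0.00691148
  stratum D: (580/2220)²·(1 − 34/580)·2.02²/34 = 0.00771149
  stratum E: (440/2220)²·(1 − 102/440)·2.75²/102 = 0.00223732
V̂(x̄_st) = 0.0223097
SE(x̄_st) = √0.0223097 = 0.149364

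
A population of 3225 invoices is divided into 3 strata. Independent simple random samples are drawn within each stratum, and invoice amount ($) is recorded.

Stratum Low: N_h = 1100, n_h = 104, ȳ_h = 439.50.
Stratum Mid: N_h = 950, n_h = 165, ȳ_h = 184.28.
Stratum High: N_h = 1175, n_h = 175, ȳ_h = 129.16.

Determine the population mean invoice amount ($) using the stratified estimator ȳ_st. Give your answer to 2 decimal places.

N = Σ N_h = 3225. Stratum weights W_h = N_h/N.
ȳ_st = (1100·439.50 + 950·184.28 + 1175·129.16) / 3225 = 251.2493

ȳ_st ≈ 251.25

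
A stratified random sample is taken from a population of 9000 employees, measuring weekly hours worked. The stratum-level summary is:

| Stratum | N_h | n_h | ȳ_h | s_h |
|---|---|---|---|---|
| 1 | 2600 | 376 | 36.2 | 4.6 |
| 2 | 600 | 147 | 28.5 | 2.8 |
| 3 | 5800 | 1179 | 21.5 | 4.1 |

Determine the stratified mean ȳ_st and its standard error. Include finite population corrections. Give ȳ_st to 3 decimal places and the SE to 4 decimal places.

ȳ_st ≈ 26.213, SE ≈ 0.0944

ȳ_st = Σ W_h ȳ_h = (2600·36.2 + 600·28.5 + 5800·21.5)/9000 = 26.21333
V̂(ȳ_st) = Σ W_h² (1 − n_h/N_h) s_h²/n_h, with W_h = N_h/N and N = 9000:
  stratum 1: (2600/9000)²·(1 − 376/2600)·4.6²/376 = 0.00401745
  stratum 2: (600/9000)²·(1 − 147/600)·2.8²/147 = 0.000178963
  stratum 3: (5800/9000)²·(1 − 1179/5800)·4.1²/1179 = 0.00471773
V̂(ȳ_st) = 0.00891414
SE(ȳ_st) = √0.00891414 = 0.0944147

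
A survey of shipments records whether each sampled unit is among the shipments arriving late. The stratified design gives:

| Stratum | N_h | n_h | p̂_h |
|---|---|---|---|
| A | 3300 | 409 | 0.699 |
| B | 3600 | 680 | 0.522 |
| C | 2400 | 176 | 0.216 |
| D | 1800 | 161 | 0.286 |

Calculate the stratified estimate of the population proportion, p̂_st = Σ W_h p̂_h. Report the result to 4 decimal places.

N = 11100; stratum weights W_h = N_h/N.
p̂_st = Σ W_h p̂_h = (3300·0.699 + 3600·0.522 + 2400·0.216 + 1800·0.286)/11100 = 0.47019

p̂_st ≈ 0.4702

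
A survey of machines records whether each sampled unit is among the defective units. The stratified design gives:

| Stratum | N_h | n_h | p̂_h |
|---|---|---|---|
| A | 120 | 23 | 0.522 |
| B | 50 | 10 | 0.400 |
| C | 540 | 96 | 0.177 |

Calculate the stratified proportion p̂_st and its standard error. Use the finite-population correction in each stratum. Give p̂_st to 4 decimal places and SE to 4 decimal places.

N = 710; stratum weights W_h = N_h/N.
p̂_st = Σ W_h p̂_h = (120·0.522 + 50·0.400 + 540·0.177)/710 = 0.25101
V̂(p̂_st) = Σ W_h² (1 − n_h/N_h) p̂_h(1−p̂_h)/(n_h−1):
  stratum A: (120/710)²·(1 − 23/120)·0.522·0.478/22 = 0.000261886
  stratum B: (50/710)²·(1 − 10/50)·0.400·0.600/9 = 0.000105799
  stratum C: (540/710)²·(1 − 96/540)·0.177·0.823/95 = 0.000729306
V̂(p̂_st) = 0.00109699; SE = √V̂ = 0.0331208

p̂_st ≈ 0.2510, SE ≈ 0.0331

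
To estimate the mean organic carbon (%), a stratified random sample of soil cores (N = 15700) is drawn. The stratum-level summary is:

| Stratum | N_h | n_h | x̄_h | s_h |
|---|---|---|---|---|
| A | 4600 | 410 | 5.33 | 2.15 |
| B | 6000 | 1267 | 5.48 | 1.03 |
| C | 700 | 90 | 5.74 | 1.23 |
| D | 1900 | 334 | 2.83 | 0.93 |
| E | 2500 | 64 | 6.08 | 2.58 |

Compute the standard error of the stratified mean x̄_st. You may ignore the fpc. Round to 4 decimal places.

SE(x̄_st) ≈ 0.0616

V̂(x̄_st) = Σ W_h² s_h²/n_h, with W_h = N_h/N and N = 15700:
  stratum A: (4600/15700)²·2.15²/410 = 0.000967853
  stratum B: (6000/15700)²·1.03²/1267 = 0.000122293
  stratum C: (700/15700)²·1.23²/90 = 3.34168e-05
  stratum D: (1900/15700)²·0.93²/334 = 3.79252e-05
  stratum E: (2500/15700)²·2.58²/64 = 0.00263718
V̂(x̄_st) = 0.00379867
SE(x̄_st) = √0.00379867 = 0.0616334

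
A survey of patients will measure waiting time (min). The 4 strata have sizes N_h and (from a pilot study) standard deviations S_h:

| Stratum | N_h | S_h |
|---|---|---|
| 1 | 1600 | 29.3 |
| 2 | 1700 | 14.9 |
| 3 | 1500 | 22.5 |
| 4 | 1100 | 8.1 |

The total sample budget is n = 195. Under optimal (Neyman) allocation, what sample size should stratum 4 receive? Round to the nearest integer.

15

Neyman allocation: n_h = n · N_h S_h / Σ N_i S_i, with n = 195.
  stratum 1: N_h·S_h = 1600·29.3 = 46880.00
  stratum 2: N_h·S_h = 1700·14.9 = 25330.00
  stratum 3: N_h·S_h = 1500·22.5 = 33750.00
  stratum 4: N_h·S_h = 1100·8.1 = 8910.00
Σ N_h S_h = 114870.00
n for stratum 4 = 195·8910.00/114870.00 = 15.125 → 15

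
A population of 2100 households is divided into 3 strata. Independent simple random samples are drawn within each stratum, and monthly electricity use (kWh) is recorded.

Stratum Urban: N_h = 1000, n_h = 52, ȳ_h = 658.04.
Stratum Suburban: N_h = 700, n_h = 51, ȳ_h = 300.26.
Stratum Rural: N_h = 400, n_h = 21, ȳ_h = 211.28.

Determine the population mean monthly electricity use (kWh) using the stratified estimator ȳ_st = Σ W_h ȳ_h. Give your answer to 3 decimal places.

N = Σ N_h = 2100. Stratum weights W_h = N_h/N.
ȳ_st = (1000·658.04 + 700·300.26 + 400·211.28) / 2100 = 453.68286

ȳ_st ≈ 453.683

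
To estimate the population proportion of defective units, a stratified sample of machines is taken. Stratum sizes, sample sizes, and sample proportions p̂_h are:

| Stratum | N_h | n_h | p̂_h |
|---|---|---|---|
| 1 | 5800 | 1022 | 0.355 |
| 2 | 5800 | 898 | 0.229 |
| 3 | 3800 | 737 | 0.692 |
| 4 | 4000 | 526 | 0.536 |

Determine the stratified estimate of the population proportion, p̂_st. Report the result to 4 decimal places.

p̂_st ≈ 0.4207

N = 19400; stratum weights W_h = N_h/N.
p̂_st = Σ W_h p̂_h = (5800·0.355 + 5800·0.229 + 3800·0.692 + 4000·0.536)/19400 = 0.42066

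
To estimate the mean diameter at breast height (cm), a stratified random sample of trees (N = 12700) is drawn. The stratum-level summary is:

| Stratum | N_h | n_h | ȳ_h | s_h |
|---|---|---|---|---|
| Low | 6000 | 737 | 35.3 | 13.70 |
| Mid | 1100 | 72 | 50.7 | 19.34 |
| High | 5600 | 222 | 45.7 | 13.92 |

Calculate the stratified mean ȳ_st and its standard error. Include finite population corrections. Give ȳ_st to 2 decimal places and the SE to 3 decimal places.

ȳ_st = Σ W_h ȳ_h = (6000·35.3 + 1100·50.7 + 5600·45.7)/12700 = 41.21969
V̂(ȳ_st) = Σ W_h² (1 − n_h/N_h) s_h²/n_h, with W_h = N_h/N and N = 12700:
  stratum Low: (6000/12700)²·(1 − 737/6000)·13.70²/737 = 0.0498598
  stratum Mid: (1100/12700)²·(1 − 72/1100)·19.34²/72 = 0.0364216
  stratum High: (5600/12700)²·(1 − 222/5600)·13.92²/222 = 0.162977
V̂(ȳ_st) = 0.249259
SE(ȳ_st) = √0.249259 = 0.499258

ȳ_st ≈ 41.22, SE ≈ 0.499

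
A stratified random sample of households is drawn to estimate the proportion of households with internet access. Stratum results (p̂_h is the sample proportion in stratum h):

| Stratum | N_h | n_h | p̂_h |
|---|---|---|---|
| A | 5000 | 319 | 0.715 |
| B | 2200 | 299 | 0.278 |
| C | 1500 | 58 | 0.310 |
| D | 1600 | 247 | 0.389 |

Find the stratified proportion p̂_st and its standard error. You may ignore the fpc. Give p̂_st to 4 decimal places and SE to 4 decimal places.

N = 10300; stratum weights W_h = N_h/N.
p̂_st = Σ W_h p̂_h = (5000·0.715 + 2200·0.278 + 1500·0.310 + 1600·0.389)/10300 = 0.51204
V̂(p̂_st) = Σ W_h² p̂_h(1−p̂_h)/(n_h−1):
  stratum A: (5000/10300)²·0.715·0.285/318 = 0.000151004
  stratum B: (2200/10300)²·0.278·0.722/298 = 3.07282e-05
  stratum C: (1500/10300)²·0.310·0.690/57 = 7.95873e-05
  stratum D: (1600/10300)²·0.389·0.611/246 = 2.33142e-05
V̂(p̂_st) = 0.000284634; SE = √V̂ = 0.0168711

p̂_st ≈ 0.5120, SE ≈ 0.0169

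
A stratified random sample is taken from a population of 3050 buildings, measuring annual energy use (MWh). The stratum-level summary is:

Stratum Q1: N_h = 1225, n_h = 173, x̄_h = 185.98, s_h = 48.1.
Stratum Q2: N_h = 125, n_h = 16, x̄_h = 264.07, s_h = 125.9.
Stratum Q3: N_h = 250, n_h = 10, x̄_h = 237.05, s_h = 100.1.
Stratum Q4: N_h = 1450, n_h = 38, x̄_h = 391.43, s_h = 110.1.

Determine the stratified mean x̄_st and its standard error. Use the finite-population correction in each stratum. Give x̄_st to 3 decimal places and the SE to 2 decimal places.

x̄_st = Σ W_h x̄_h = (1225·185.98 + 125·264.07 + 250·237.05 + 1450·391.43)/3050 = 291.03943
V̂(x̄_st) = Σ W_h² (1 − n_h/N_h) s_h²/n_h, with W_h = N_h/N and N = 3050:
  stratum Q1: (1225/3050)²·(1 − 173/1225)·48.1²/173 = 1.85266
  stratum Q2: (125/3050)²·(1 − 16/125)·125.9²/16 = 1.451
  stratum Q3: (250/3050)²·(1 − 10/250)·100.1²/10 = 6.46279
  stratum Q4: (1450/3050)²·(1 − 38/1450)·110.1²/38 = 70.2092
V̂(x̄_st) = 79.9757
SE(x̄_st) = √79.9757 = 8.94291

x̄_st ≈ 291.039, SE ≈ 8.94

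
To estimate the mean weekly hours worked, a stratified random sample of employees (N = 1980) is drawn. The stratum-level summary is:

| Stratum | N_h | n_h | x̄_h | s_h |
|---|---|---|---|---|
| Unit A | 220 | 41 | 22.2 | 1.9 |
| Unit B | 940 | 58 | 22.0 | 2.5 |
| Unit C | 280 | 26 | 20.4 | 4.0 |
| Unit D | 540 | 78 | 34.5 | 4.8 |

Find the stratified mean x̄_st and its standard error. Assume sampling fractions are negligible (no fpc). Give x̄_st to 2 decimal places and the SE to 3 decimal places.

x̄_st ≈ 25.21, SE ≈ 0.244

x̄_st = Σ W_h x̄_h = (220·22.2 + 940·22.0 + 280·20.4 + 540·34.5)/1980 = 25.20505
V̂(x̄_st) = Σ W_h² s_h²/n_h, with W_h = N_h/N and N = 1980:
  stratum Unit A: (220/1980)²·1.9²/41 = 0.00108702
  stratum Unit B: (940/1980)²·2.5²/58 = 0.0242872
  stratum Unit C: (280/1980)²·4.0²/26 = 0.0123064
  stratum Unit D: (540/1980)²·4.8²/78 = 0.0219708
V̂(x̄_st) = 0.0596514
SE(x̄_st) = √0.0596514 = 0.244236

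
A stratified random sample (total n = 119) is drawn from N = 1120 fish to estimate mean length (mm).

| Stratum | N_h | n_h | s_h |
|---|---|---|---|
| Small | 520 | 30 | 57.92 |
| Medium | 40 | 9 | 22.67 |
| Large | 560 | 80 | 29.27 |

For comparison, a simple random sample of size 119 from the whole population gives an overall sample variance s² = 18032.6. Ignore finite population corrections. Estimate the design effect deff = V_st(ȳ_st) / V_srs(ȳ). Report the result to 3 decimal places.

deff ≈ 0.177

V̂(ȳ_st) = Σ W_h² s_h²/n_h, with W_h = N_h/N and N = 1120:
  stratum Small: (520/1120)²·57.92²/30 = 24.105
  stratum Medium: (40/1120)²·22.67²/9 = 0.0728357
  stratum Large: (560/1120)²·29.27²/80 = 2.67729
V_st = 26.8551
V_srs = s²/n = 18032.6/119 = 151.534
deff = V_st / V_srs = 26.8551/151.534 = 0.1772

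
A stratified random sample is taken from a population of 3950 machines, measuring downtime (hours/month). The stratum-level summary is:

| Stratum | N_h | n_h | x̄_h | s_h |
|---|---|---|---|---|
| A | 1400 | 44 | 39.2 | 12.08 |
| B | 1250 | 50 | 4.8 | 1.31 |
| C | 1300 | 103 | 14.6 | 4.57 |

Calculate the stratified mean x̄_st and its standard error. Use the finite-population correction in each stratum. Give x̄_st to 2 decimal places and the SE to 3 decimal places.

x̄_st ≈ 20.22, SE ≈ 0.653

x̄_st = Σ W_h x̄_h = (1400·39.2 + 1250·4.8 + 1300·14.6)/3950 = 20.21772
V̂(x̄_st) = Σ W_h² (1 − n_h/N_h) s_h²/n_h, with W_h = N_h/N and N = 3950:
  stratum A: (1400/3950)²·(1 − 44/1400)·12.08²/44 = 0.403529
  stratum B: (1250/3950)²·(1 − 50/1250)·1.31²/50 = 0.00329966
  stratum C: (1300/3950)²·(1 − 103/1300)·4.57²/103 = 0.0202227
V̂(x̄_st) = 0.427051
SE(x̄_st) = √0.427051 = 0.653492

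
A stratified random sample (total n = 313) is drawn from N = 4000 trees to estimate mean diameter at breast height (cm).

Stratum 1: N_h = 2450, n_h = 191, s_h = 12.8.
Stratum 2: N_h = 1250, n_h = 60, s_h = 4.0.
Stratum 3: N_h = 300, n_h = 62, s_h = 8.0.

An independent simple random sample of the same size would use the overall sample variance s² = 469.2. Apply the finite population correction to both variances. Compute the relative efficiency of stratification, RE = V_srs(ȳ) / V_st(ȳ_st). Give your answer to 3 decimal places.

RE ≈ 4.237

V̂(ȳ_st) = Σ W_h² (1 − n_h/N_h) s_h²/n_h, with W_h = N_h/N and N = 4000:
  stratum 1: (2450/4000)²·(1 − 191/2450)·12.8²/191 = 0.296721
  stratum 2: (1250/4000)²·(1 − 60/1250)·4.0²/60 = 0.0247917
  stratum 3: (300/4000)²·(1 − 62/300)·8.0²/62 = 0.00460645
V_st = 0.32612
V_srs = (1 − 313/4000)·469.2/313 = 1.38174
Relative efficiency = V_srs / V_st = 1.38174/0.32612 = 4.2369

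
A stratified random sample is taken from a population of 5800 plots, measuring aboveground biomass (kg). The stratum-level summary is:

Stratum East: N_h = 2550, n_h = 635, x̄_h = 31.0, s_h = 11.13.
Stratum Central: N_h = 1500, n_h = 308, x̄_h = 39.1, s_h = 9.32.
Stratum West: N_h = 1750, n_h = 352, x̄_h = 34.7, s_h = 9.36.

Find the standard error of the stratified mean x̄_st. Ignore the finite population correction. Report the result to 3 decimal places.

V̂(x̄_st) = Σ W_h² s_h²/n_h, with W_h = N_h/N and N = 5800:
  stratum East: (2550/5800)²·11.13²/635 = 0.0377086
  stratum Central: (1500/5800)²·9.32²/308 = 0.0188629
  stratum West: (1750/5800)²·9.36²/352 = 0.0226584
V̂(x̄_st) = 0.0792299
SE(x̄_st) = √0.0792299 = 0.281478

SE(x̄_st) ≈ 0.281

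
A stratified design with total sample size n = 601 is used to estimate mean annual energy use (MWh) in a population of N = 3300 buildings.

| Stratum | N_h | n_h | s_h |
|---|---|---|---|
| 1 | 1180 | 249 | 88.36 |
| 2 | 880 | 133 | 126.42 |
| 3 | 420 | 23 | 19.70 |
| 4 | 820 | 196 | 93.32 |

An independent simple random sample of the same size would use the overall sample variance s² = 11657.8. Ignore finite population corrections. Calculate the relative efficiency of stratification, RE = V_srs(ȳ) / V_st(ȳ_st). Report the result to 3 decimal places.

V̂(ȳ_st) = Σ W_h² s_h²/n_h, with W_h = N_h/N and N = 3300:
  stratum 1: (1180/3300)²·88.36²/249 = 4.00911
  stratum 2: (880/3300)²·126.42²/133 = 8.5451
  stratum 3: (420/3300)²·19.70²/23 = 0.273322
  stratum 4: (820/3300)²·93.32²/196 = 2.74343
V_st = 15.571
V_srs = s²/n = 11657.8/601 = 19.3973
Relative efficiency = V_srs / V_st = 19.3973/15.571 = 1.2457

RE ≈ 1.246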